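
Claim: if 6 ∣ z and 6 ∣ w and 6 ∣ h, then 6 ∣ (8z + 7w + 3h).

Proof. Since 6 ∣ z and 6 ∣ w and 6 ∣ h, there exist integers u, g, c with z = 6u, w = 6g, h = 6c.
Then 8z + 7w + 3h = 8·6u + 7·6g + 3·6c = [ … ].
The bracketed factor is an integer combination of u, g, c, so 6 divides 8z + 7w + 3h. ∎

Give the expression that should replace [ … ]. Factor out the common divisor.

6(3c + 7g + 8u)

Pull the common 6 out of every term: 8·6u + 7·6g + 3·6c = 6(3c + 7g + 8u).
3c + 7g + 8u is an integer, which exhibits the divisibility.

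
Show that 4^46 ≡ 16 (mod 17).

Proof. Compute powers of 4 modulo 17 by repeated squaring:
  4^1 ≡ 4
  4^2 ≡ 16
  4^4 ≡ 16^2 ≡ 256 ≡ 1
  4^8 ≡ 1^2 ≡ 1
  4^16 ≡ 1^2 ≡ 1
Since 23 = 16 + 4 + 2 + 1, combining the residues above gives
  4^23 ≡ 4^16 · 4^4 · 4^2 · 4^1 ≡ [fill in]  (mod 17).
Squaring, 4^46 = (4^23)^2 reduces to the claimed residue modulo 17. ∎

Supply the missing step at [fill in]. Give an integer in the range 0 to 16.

13

4^16 · 4^4 · 4^2 · 4^1 ≡ 1 · 1 · 16 · 4 = 64.
64 mod 17 = 13, so 4^23 ≡ 13 (mod 17).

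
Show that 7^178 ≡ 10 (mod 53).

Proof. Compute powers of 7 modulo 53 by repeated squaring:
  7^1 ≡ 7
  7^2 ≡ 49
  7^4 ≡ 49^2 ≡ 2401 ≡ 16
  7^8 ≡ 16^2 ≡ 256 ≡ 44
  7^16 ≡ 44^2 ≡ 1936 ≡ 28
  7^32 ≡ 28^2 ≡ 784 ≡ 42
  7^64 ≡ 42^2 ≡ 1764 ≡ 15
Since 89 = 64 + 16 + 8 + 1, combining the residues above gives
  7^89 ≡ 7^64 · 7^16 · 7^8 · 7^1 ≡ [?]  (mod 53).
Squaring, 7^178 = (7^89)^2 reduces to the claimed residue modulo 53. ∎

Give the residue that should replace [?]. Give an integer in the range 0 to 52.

Multiply the listed residues: 15 · 28 · 44 · 7 = 420 → 18480 → 129360.
Reducing modulo 53: 129360 = 2440·53 + 40, so 7^89 ≡ 40.

40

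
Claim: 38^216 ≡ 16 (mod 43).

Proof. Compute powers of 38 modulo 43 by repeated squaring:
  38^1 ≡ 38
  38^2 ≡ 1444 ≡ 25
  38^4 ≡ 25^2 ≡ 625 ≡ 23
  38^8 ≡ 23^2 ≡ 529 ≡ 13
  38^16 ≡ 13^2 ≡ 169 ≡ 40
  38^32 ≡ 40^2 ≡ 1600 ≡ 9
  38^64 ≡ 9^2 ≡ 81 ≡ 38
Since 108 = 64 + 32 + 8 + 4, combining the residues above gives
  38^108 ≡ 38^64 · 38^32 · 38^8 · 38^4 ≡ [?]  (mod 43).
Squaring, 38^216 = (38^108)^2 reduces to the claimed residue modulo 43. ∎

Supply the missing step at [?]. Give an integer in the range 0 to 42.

4

38^64 · 38^32 · 38^8 · 38^4 ≡ 38 · 9 · 13 · 23 = 102258.
102258 mod 43 = 4, so 38^108 ≡ 4 (mod 43).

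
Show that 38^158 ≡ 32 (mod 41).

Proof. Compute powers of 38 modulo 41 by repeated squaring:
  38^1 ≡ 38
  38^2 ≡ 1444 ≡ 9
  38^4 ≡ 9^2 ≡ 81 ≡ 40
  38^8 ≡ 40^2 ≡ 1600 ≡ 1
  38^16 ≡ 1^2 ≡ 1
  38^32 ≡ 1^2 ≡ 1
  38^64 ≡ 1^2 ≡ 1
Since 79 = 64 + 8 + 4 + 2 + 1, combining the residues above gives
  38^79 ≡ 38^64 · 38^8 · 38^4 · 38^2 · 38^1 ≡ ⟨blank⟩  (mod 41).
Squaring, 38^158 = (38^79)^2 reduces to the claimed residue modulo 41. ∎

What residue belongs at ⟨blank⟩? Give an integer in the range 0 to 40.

27

38^64 · 38^8 · 38^4 · 38^2 · 38^1 ≡ 1 · 1 · 40 · 9 · 38 = 13680.
13680 mod 41 = 27, so 38^79 ≡ 27 (mod 41).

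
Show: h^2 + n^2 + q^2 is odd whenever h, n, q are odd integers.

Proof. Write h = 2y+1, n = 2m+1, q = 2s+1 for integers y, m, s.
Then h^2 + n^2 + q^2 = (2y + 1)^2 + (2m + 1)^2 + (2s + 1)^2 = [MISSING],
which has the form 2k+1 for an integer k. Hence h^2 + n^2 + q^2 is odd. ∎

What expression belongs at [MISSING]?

2(2m^2 + 2m + 2s^2 + 2s + 2y^2 + 2y + 1) + 1

Expanding: (2y + 1)^2 + (2m + 1)^2 + (2s + 1)^2 = 4m^2 + 4m + 4s^2 + 4s + 4y^2 + 4y + 3.
Every term except the constant is even, so this is 2(2m^2 + 2m + 2s^2 + 2s + 2y^2 + 2y + 1) + 1,
and 2m^2 + 2m + 2s^2 + 2s + 2y^2 + 2y + 1 ∈ ℤ gives the required form.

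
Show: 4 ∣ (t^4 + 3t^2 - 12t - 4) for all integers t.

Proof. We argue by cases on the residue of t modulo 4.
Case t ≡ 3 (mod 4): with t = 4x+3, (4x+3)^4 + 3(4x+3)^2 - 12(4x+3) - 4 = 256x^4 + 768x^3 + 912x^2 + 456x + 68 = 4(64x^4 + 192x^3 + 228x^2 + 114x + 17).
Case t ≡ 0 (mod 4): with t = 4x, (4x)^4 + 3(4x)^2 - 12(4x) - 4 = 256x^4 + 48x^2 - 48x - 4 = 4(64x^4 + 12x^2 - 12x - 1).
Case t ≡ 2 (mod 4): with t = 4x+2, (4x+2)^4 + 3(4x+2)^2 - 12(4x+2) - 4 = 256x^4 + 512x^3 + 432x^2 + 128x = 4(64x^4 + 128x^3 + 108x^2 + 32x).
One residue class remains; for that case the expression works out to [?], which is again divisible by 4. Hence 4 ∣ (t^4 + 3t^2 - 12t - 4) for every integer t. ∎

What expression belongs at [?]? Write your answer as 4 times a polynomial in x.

Only t ≡ 1 (mod 4) is unaccounted for. Put t = 4x+1:
(4x+1)^4 + 3(4x+1)^2 - 12(4x+1) - 4 expands to 256x^4 + 256x^3 + 144x^2 - 8x - 12,
and factoring out 4 leaves 4(64x^4 + 64x^3 + 36x^2 - 2x - 3).

4(64x^4 + 64x^3 + 36x^2 - 2x - 3)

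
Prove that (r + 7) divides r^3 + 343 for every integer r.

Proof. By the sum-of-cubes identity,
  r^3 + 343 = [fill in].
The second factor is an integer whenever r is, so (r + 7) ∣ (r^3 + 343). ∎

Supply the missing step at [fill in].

(r + 7)(r^2 - 7r + 49)

Polynomial division of r^3 + 343 by r + 7 leaves remainder 0 and quotient r^2 - 7r + 49.
Hence r^3 + 343 = (r + 7)(r^2 - 7r + 49).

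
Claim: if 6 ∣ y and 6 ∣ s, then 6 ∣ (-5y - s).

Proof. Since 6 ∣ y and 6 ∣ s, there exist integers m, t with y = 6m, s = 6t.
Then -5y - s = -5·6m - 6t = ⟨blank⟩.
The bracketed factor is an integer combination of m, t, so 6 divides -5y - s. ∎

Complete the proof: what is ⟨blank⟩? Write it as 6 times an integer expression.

6(-5m - t)

Pull the common 6 out of every term: -5·6m - 6t = 6(-5m - t).
-5m - t is an integer, which exhibits the divisibility.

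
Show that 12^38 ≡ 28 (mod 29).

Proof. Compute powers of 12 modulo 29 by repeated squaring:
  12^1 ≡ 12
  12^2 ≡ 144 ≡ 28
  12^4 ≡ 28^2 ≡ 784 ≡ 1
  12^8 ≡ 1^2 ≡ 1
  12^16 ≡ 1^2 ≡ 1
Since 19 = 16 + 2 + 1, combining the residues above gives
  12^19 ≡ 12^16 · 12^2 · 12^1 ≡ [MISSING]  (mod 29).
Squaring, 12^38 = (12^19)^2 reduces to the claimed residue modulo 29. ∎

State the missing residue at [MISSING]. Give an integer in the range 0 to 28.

17

12^16 · 12^2 · 12^1 ≡ 1 · 28 · 12 = 336.
336 mod 29 = 17, so 12^19 ≡ 17 (mod 29).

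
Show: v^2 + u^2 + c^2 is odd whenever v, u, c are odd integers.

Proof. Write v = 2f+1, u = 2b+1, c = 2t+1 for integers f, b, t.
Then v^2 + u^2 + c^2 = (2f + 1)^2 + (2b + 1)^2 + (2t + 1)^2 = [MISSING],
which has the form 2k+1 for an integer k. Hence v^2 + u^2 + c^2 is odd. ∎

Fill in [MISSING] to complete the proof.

Expanding: (2f + 1)^2 + (2b + 1)^2 + (2t + 1)^2 = 4b^2 + 4b + 4f^2 + 4f + 4t^2 + 4t + 3.
Every term except the constant is even, so this is 2(2b^2 + 2b + 2f^2 + 2f + 2t^2 + 2t + 1) + 1,
and 2b^2 + 2b + 2f^2 + 2f + 2t^2 + 2t + 1 ∈ ℤ gives the required form.

2(2b^2 + 2b + 2f^2 + 2f + 2t^2 + 2t + 1) + 1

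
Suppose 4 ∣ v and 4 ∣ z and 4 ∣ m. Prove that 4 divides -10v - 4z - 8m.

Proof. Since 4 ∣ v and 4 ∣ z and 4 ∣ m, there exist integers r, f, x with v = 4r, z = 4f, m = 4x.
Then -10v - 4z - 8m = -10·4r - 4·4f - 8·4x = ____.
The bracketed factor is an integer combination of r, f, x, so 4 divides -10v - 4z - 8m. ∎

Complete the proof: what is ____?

4(-4f - 10r - 8x)

Each term has a factor of 4: -10·4r - 4·4f - 8·4x = 4·(-4f - 10r - 8x).
Since -4f - 10r - 8x is an integer, 4 ∣ (-10v - 4z - 8m).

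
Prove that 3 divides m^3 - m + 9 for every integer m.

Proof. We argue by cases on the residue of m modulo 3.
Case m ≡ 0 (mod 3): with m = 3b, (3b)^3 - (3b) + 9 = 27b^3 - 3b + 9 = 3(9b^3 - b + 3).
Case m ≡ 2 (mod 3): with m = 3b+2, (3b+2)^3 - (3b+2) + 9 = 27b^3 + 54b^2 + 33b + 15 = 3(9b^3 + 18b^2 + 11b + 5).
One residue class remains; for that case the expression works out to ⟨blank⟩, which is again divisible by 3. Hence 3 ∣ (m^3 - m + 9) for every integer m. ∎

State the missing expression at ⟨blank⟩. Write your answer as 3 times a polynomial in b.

3(9b^3 + 9b^2 + 2b + 3)

Only m ≡ 1 (mod 3) is unaccounted for. Put m = 3b+1:
(3b+1)^3 - (3b+1) + 9 expands to 27b^3 + 27b^2 + 6b + 9,
and factoring out 3 leaves 3(9b^3 + 9b^2 + 2b + 3).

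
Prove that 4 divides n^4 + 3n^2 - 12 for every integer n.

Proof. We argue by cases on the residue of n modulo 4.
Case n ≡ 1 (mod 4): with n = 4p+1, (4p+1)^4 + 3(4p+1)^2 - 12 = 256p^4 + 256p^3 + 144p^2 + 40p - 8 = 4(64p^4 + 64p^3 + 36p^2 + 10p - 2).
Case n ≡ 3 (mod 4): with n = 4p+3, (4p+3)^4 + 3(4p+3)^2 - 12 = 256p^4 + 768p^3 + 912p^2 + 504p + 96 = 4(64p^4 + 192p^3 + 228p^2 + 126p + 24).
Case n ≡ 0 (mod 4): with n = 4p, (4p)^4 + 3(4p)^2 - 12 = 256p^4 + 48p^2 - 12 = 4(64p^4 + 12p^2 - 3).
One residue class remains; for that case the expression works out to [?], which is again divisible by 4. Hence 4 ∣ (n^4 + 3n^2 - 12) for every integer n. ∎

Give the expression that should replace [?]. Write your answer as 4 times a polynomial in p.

The residues treated are {1, 3, 0}, so the missing case is n ≡ 2 (mod 4); write n = 4p+2.
Then (4p+2)^4 + 3(4p+2)^2 - 12 = 256p^4 + 512p^3 + 432p^2 + 176p + 16 = 4(64p^4 + 128p^3 + 108p^2 + 44p + 4).

4(64p^4 + 128p^3 + 108p^2 + 44p + 4)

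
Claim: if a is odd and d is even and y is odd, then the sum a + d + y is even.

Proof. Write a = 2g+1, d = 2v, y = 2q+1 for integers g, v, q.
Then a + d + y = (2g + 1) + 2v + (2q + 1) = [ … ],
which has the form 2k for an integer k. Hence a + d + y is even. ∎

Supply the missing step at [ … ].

(2g + 1) + 2v + (2q + 1) = 2g + 2q + 2v + 2
= 2(g + q + v + 1).
Since g + q + v + 1 is an integer, the sum is of the form 2k for an integer k.

2(g + q + v + 1)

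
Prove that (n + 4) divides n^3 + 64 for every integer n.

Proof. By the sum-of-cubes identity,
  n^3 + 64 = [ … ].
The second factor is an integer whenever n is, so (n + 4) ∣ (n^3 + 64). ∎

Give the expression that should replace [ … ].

(n + 4)(n^2 - 4n + 16)

Polynomial division of n^3 + 64 by n + 4 leaves remainder 0 and quotient n^2 - 4n + 16.
Hence n^3 + 64 = (n + 4)(n^2 - 4n + 16).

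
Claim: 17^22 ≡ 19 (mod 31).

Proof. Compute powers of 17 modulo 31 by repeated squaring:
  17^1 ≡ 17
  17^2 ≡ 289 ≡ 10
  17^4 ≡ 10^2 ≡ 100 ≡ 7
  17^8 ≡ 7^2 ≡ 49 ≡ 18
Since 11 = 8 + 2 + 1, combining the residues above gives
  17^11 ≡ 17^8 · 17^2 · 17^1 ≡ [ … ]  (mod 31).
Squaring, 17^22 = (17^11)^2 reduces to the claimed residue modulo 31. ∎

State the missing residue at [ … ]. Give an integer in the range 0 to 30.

22

Multiply the listed residues: 18 · 10 · 17 = 180 → 3060.
Reducing modulo 31: 3060 = 98·31 + 22, so 17^11 ≡ 22.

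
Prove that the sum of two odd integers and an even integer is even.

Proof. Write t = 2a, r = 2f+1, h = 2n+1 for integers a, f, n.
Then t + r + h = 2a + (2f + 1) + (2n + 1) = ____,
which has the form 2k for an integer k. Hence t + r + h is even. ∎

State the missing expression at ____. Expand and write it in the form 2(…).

2a + (2f + 1) + (2n + 1) = 2a + 2f + 2n + 2
= 2(a + f + n + 1).
Since a + f + n + 1 is an integer, the sum is of the form 2k for an integer k.

2(a + f + n + 1)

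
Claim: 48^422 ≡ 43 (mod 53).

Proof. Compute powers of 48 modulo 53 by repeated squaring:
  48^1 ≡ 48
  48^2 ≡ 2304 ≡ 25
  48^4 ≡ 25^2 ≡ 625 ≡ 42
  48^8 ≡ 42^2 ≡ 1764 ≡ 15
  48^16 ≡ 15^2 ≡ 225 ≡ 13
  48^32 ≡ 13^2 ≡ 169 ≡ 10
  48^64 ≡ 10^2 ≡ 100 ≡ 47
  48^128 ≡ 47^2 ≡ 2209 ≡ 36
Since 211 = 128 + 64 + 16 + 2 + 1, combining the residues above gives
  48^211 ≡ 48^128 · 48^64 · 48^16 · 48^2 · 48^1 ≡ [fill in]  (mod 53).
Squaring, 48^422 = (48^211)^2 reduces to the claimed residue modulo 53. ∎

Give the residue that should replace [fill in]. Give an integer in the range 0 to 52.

34

Multiply the listed residues: 36 · 47 · 13 · 25 · 48 = 1692 → 21996 → 549900 → 26395200.
Reducing modulo 53: 26395200 = 498022·53 + 34, so 48^211 ≡ 34.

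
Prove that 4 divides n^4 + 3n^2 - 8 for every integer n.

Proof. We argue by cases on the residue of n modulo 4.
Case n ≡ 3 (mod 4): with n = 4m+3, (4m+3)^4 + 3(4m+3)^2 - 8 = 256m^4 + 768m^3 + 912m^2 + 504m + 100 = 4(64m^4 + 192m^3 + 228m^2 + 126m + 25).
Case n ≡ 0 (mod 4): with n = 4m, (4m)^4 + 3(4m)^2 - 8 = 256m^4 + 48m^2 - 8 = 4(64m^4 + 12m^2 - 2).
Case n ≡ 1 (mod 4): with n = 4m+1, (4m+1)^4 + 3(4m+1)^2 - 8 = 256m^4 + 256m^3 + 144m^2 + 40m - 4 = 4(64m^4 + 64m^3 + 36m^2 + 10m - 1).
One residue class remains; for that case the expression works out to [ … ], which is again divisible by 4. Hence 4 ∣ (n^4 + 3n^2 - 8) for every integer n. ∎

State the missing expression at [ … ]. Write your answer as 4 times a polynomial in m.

4(64m^4 + 128m^3 + 108m^2 + 44m + 5)

Only n ≡ 2 (mod 4) is unaccounted for. Put n = 4m+2:
(4m+2)^4 + 3(4m+2)^2 - 8 expands to 256m^4 + 512m^3 + 432m^2 + 176m + 20,
and factoring out 4 leaves 4(64m^4 + 128m^3 + 108m^2 + 44m + 5).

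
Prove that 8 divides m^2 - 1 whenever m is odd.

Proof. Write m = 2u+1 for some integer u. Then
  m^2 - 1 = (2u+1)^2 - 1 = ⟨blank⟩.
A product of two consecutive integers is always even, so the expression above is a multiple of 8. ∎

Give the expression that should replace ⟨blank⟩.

4u(u + 1)

(2u+1)^2 - 1 = 4u^2 + 4u + 1 - 1 = 4u^2 + 4u = 4u(u+1).
Since u and u+1 are consecutive, u(u+1) is even, and 4·(even) is a multiple of 8.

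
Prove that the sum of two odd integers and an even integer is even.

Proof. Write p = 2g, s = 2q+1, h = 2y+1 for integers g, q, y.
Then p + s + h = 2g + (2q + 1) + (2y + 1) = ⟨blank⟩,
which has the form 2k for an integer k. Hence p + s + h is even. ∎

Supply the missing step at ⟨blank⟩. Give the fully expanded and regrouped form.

2(g + q + y + 1)

2g + (2q + 1) + (2y + 1) = 2g + 2q + 2y + 2
= 2(g + q + y + 1).
Since g + q + y + 1 is an integer, the sum is of the form 2k for an integer k.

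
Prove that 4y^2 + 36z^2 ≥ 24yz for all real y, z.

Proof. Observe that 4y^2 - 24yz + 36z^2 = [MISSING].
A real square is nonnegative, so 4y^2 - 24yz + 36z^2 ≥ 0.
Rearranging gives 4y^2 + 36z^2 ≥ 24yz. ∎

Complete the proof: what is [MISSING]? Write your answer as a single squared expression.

(2y - 6z)^2

4y^2 - 24yz + 36z^2 is a perfect-square trinomial: the outer terms are (2y)^2 and (6z)^2, and the cross term is -2·2y·6z.
So 4y^2 - 24yz + 36z^2 = (2y - 6z)^2 ≥ 0.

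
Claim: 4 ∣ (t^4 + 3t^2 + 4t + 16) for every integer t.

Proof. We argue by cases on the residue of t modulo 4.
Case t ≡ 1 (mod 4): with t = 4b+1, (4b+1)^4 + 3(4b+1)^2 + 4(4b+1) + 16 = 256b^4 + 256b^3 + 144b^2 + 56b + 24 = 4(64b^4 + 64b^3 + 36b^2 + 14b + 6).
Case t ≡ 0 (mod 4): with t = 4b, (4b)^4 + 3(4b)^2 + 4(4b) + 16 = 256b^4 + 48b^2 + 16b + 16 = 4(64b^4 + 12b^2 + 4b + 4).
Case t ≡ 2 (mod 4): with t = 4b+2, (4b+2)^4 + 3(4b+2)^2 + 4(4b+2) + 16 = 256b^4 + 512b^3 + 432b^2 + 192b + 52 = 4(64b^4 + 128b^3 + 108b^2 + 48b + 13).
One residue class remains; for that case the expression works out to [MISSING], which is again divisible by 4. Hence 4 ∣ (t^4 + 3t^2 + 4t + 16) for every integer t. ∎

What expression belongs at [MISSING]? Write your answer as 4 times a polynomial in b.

4(64b^4 + 192b^3 + 228b^2 + 130b + 34)

Only t ≡ 3 (mod 4) is unaccounted for. Put t = 4b+3:
(4b+3)^4 + 3(4b+3)^2 + 4(4b+3) + 16 expands to 256b^4 + 768b^3 + 912b^2 + 520b + 136,
and factoring out 4 leaves 4(64b^4 + 192b^3 + 228b^2 + 130b + 34).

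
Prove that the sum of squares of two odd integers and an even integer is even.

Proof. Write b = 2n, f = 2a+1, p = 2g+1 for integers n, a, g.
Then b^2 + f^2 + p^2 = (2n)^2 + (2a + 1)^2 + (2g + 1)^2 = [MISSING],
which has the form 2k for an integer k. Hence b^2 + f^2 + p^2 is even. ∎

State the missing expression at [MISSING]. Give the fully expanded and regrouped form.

Expanding: (2n)^2 + (2a + 1)^2 + (2g + 1)^2 = 4a^2 + 4a + 4g^2 + 4g + 4n^2 + 2.
Every term is even; pulling out the factor of 2 gives 2(2a^2 + 2a + 2g^2 + 2g + 2n^2 + 1).

2(2a^2 + 2a + 2g^2 + 2g + 2n^2 + 1)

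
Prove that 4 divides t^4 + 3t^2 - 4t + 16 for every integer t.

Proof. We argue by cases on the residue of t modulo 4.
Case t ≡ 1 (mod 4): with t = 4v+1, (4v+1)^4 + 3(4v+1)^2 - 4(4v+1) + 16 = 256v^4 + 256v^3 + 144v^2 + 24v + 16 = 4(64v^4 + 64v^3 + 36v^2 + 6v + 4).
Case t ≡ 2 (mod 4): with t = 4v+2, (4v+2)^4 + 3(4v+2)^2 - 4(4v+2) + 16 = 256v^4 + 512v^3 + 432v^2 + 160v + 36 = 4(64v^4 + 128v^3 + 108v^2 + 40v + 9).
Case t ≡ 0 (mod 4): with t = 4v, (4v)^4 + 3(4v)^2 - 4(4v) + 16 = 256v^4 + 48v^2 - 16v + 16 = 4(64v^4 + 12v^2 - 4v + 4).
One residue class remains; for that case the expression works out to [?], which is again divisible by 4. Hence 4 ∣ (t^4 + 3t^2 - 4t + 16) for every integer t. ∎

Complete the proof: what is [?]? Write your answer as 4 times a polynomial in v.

Only t ≡ 3 (mod 4) is unaccounted for. Put t = 4v+3:
(4v+3)^4 + 3(4v+3)^2 - 4(4v+3) + 16 expands to 256v^4 + 768v^3 + 912v^2 + 488v + 112,
and factoring out 4 leaves 4(64v^4 + 192v^3 + 228v^2 + 122v + 28).

4(64v^4 + 192v^3 + 228v^2 + 122v + 28)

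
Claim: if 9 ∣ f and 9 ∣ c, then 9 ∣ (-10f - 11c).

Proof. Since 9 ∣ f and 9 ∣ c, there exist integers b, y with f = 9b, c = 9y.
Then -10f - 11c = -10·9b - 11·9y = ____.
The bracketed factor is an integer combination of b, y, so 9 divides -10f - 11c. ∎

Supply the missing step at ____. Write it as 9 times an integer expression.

9(-10b - 11y)

Each term has a factor of 9: -10·9b - 11·9y = 9·(-10b - 11y).
Since -10b - 11y is an integer, 9 ∣ (-10f - 11c).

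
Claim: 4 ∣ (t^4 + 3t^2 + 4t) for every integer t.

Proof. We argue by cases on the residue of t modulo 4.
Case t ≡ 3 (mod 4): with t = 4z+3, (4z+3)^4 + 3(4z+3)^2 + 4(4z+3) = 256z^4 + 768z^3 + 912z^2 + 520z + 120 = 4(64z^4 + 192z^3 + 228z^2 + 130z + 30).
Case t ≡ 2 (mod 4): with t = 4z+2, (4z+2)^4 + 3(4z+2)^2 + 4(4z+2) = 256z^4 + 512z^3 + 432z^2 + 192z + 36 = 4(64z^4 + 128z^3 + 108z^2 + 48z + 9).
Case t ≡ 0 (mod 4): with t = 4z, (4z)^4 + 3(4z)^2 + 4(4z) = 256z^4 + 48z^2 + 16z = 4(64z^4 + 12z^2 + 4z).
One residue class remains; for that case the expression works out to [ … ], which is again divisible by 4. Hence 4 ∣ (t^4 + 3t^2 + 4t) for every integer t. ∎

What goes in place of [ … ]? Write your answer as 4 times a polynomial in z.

Only t ≡ 1 (mod 4) is unaccounted for. Put t = 4z+1:
(4z+1)^4 + 3(4z+1)^2 + 4(4z+1) expands to 256z^4 + 256z^3 + 144z^2 + 56z + 8,
and factoring out 4 leaves 4(64z^4 + 64z^3 + 36z^2 + 14z + 2).

4(64z^4 + 64z^3 + 36z^2 + 14z + 2)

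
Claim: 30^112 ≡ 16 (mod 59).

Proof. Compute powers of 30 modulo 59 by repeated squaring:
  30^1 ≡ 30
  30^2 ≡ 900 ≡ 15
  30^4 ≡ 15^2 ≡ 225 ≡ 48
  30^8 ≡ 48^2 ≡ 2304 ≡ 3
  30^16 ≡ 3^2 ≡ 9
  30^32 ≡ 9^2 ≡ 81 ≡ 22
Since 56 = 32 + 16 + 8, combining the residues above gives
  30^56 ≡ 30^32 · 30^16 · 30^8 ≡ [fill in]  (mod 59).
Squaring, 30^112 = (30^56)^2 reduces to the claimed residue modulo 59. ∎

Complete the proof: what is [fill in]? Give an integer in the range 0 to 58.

Multiply the listed residues: 22 · 9 · 3 = 198 → 594.
Reducing modulo 59: 594 = 10·59 + 4, so 30^56 ≡ 4.

4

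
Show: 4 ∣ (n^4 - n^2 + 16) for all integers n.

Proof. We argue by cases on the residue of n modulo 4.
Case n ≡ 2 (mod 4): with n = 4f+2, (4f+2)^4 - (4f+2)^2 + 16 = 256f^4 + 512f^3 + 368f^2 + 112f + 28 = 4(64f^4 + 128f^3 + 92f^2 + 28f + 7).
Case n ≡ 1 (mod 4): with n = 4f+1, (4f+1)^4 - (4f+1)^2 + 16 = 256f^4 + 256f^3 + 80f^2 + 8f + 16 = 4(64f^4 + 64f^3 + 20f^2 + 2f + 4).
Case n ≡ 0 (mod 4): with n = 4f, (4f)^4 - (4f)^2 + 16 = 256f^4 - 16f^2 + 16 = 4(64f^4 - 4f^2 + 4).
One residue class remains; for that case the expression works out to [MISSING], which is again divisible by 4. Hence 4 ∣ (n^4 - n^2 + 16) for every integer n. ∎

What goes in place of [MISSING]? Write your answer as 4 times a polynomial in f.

The residues treated are {2, 1, 0}, so the missing case is n ≡ 3 (mod 4); write n = 4f+3.
Then (4f+3)^4 - (4f+3)^2 + 16 = 256f^4 + 768f^3 + 848f^2 + 408f + 88 = 4(64f^4 + 192f^3 + 212f^2 + 102f + 22).

4(64f^4 + 192f^3 + 212f^2 + 102f + 22)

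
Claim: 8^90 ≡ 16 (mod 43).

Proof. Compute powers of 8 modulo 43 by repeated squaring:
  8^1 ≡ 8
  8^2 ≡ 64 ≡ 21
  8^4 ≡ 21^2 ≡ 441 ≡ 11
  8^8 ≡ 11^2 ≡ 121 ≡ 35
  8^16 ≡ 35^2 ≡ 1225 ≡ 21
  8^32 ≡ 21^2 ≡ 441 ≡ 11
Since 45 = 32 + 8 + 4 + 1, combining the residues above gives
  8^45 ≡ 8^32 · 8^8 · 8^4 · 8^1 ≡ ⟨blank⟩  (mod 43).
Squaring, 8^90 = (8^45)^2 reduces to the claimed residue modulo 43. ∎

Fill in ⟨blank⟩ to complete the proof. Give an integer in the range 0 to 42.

8^32 · 8^8 · 8^4 · 8^1 ≡ 11 · 35 · 11 · 8 = 33880.
33880 mod 43 = 39, so 8^45 ≡ 39 (mod 43).

39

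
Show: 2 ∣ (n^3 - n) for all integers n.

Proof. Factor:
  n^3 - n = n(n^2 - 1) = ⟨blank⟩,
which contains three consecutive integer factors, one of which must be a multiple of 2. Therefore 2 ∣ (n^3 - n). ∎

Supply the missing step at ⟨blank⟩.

(n - 1)n(n + 1)

n(n^2 - 1) = n(n - 1)(n + 1) = (n - 1)n(n + 1).
These three factors are consecutive integers, so their product is divisible by 2.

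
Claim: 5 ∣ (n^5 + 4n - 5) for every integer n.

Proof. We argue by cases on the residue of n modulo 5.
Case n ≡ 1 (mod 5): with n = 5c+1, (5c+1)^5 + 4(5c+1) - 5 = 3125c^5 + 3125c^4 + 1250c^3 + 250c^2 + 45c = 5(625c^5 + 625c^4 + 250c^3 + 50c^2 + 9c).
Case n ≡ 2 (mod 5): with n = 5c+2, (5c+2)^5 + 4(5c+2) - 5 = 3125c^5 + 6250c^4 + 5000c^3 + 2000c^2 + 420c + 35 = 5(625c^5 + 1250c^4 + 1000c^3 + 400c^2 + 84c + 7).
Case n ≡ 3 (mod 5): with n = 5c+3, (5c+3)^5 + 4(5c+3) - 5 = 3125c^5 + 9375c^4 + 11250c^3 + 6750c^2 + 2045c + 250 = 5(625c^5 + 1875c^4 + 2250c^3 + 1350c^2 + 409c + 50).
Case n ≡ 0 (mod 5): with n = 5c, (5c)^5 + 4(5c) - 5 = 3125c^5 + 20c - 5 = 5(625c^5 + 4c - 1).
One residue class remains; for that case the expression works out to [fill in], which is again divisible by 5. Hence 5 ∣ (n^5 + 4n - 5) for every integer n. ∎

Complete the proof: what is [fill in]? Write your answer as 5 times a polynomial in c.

5(625c^5 + 2500c^4 + 4000c^3 + 3200c^2 + 1284c + 207)

The residues treated are {1, 2, 3, 0}, so the missing case is n ≡ 4 (mod 5); write n = 5c+4.
Then (5c+4)^5 + 4(5c+4) - 5 = 3125c^5 + 12500c^4 + 20000c^3 + 16000c^2 + 6420c + 1035 = 5(625c^5 + 2500c^4 + 4000c^3 + 3200c^2 + 1284c + 207).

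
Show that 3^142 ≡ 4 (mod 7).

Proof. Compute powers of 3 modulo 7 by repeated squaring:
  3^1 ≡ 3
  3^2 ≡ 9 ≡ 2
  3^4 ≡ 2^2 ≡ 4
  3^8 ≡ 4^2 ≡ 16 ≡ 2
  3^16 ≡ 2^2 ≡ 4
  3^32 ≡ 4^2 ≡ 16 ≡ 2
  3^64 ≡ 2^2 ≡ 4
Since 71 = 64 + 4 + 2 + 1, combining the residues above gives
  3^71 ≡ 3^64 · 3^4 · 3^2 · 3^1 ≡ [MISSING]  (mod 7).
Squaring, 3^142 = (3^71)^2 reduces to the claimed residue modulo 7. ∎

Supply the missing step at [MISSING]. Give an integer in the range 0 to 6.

5

3^64 · 3^4 · 3^2 · 3^1 ≡ 4 · 4 · 2 · 3 = 96.
96 mod 7 = 5, so 3^71 ≡ 5 (mod 7).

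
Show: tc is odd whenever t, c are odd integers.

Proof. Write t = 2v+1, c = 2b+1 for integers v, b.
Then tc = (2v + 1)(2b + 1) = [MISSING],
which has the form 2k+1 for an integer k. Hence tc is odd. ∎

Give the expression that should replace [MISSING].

Expanding: (2v + 1)(2b + 1) = 4bv + 2b + 2v + 1.
Every term except the constant is even, so this is 2(2bv + b + v) + 1,
and 2bv + b + v ∈ ℤ gives the required form.

2(2bv + b + v) + 1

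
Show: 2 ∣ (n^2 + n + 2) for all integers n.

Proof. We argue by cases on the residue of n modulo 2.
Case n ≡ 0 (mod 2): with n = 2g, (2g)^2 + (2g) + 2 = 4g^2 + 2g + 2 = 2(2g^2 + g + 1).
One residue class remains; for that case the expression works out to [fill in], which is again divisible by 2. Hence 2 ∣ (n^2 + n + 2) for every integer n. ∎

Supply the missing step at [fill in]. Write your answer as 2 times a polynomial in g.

2(2g^2 + 3g + 2)

The residues treated are {0}, so the missing case is n ≡ 1 (mod 2); write n = 2g+1.
Then (2g+1)^2 + (2g+1) + 2 = 4g^2 + 6g + 4 = 2(2g^2 + 3g + 2).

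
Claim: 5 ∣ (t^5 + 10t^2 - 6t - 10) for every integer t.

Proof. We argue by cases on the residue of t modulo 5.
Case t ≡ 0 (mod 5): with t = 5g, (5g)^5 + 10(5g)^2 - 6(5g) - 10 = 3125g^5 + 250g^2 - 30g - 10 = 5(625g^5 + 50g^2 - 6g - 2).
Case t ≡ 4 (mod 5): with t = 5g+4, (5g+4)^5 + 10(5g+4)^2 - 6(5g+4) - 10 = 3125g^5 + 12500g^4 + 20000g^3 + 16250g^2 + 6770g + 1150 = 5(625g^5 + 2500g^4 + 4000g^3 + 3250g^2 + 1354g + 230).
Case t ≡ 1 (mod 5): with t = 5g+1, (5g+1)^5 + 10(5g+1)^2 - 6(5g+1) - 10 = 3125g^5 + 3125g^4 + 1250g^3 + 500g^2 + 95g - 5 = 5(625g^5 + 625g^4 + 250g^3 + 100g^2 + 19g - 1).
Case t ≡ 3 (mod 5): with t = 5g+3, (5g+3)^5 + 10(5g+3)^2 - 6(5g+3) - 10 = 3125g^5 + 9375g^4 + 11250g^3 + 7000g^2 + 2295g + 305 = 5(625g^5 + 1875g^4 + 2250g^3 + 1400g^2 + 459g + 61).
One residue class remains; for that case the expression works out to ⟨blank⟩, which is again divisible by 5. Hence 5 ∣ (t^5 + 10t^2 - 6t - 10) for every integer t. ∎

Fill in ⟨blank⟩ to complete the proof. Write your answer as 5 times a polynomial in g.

The residues treated are {0, 4, 1, 3}, so the missing case is t ≡ 2 (mod 5); write t = 5g+2.
Then (5g+2)^5 + 10(5g+2)^2 - 6(5g+2) - 10 = 3125g^5 + 6250g^4 + 5000g^3 + 2250g^2 + 570g + 50 = 5(625g^5 + 1250g^4 + 1000g^3 + 450g^2 + 114g + 10).

5(625g^5 + 1250g^4 + 1000g^3 + 450g^2 + 114g + 10)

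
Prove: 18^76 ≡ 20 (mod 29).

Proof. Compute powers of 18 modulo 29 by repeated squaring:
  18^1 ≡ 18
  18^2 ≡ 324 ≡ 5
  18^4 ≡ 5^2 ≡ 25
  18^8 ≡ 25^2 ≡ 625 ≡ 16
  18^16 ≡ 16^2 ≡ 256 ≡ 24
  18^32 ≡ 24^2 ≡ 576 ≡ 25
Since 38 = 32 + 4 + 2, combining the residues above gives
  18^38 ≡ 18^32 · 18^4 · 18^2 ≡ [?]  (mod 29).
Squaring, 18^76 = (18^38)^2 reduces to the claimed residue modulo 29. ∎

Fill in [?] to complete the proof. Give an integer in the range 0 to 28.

22

18^32 · 18^4 · 18^2 ≡ 25 · 25 · 5 = 3125.
3125 mod 29 = 22, so 18^38 ≡ 22 (mod 29).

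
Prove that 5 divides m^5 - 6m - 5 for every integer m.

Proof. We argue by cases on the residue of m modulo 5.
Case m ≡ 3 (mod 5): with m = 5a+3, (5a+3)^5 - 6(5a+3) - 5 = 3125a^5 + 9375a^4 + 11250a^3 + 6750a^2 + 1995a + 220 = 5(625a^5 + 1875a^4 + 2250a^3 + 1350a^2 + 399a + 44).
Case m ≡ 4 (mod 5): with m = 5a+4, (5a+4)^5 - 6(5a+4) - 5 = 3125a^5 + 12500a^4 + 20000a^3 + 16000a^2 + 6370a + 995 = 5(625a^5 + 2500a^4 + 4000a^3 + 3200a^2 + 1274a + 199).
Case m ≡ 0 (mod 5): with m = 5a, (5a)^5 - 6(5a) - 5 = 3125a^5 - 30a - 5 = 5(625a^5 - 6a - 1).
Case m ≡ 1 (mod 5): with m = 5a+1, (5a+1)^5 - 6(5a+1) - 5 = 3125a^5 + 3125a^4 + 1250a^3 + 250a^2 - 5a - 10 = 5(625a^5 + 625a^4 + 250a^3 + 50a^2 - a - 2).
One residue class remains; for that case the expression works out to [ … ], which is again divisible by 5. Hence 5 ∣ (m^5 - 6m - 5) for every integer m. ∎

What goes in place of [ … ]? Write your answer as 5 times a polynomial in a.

Only m ≡ 2 (mod 5) is unaccounted for. Put m = 5a+2:
(5a+2)^5 - 6(5a+2) - 5 expands to 3125a^5 + 6250a^4 + 5000a^3 + 2000a^2 + 370a + 15,
and factoring out 5 leaves 5(625a^5 + 1250a^4 + 1000a^3 + 400a^2 + 74a + 3).

5(625a^5 + 1250a^4 + 1000a^3 + 400a^2 + 74a + 3)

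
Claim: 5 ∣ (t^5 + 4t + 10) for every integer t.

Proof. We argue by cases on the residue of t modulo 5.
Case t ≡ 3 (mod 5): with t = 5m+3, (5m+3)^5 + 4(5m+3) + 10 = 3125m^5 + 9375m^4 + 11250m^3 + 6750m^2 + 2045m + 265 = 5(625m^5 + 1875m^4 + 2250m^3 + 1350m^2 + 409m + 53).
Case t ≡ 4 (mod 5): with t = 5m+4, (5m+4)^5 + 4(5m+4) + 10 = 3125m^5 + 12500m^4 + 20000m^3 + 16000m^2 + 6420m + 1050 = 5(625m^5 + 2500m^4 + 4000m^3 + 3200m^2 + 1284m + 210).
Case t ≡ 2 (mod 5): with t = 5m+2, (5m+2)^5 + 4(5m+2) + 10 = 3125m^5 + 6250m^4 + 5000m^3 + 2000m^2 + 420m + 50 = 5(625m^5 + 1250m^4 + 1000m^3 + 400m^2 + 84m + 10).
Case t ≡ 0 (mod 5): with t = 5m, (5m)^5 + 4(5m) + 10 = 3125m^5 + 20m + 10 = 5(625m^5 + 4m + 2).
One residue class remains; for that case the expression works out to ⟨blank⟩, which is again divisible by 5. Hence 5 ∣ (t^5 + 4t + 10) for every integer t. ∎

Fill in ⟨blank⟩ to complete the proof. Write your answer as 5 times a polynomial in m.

5(625m^5 + 625m^4 + 250m^3 + 50m^2 + 9m + 3)

The residues treated are {3, 4, 2, 0}, so the missing case is t ≡ 1 (mod 5); write t = 5m+1.
Then (5m+1)^5 + 4(5m+1) + 10 = 3125m^5 + 3125m^4 + 1250m^3 + 250m^2 + 45m + 15 = 5(625m^5 + 625m^4 + 250m^3 + 50m^2 + 9m + 3).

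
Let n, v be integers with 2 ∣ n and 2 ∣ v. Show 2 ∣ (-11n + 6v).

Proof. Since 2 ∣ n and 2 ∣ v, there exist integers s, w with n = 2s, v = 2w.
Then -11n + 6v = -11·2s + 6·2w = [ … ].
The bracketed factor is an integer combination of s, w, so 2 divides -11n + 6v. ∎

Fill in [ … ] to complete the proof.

Pull the common 2 out of every term: -11·2s + 6·2w = 2(-11s + 6w).
-11s + 6w is an integer, which exhibits the divisibility.

2(-11s + 6w)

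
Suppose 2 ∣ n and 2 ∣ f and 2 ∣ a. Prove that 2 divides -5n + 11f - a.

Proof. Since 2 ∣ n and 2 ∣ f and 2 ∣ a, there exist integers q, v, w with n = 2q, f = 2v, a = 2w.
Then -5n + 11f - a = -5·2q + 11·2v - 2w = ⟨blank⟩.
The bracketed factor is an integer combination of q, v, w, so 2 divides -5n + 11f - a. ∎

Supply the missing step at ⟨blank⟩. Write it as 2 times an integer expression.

2(-5q + 11v - w)

Each term has a factor of 2: -5·2q + 11·2v - 2w = 2·(-5q + 11v - w).
Since -5q + 11v - w is an integer, 2 ∣ (-5n + 11f - a).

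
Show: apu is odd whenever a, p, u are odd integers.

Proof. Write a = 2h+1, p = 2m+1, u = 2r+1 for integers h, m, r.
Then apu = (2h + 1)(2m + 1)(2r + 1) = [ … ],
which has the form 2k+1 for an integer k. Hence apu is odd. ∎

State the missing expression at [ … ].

2(4hmr + 2hm + 2hr + h + 2mr + m + r) + 1

Expanding: (2h + 1)(2m + 1)(2r + 1) = 8hmr + 4hm + 4hr + 2h + 4mr + 2m + 2r + 1.
Every term except the constant is even, so this is 2(4hmr + 2hm + 2hr + h + 2mr + m + r) + 1,
and 4hmr + 2hm + 2hr + h + 2mr + m + r ∈ ℤ gives the required form.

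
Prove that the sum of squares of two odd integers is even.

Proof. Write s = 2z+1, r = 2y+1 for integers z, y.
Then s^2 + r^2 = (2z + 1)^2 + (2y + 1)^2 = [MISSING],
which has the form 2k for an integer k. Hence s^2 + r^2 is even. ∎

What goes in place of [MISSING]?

Expanding: (2z + 1)^2 + (2y + 1)^2 = 4y^2 + 4y + 4z^2 + 4z + 2.
Every term is even; pulling out the factor of 2 gives 2(2y^2 + 2y + 2z^2 + 2z + 1).

2(2y^2 + 2y + 2z^2 + 2z + 1)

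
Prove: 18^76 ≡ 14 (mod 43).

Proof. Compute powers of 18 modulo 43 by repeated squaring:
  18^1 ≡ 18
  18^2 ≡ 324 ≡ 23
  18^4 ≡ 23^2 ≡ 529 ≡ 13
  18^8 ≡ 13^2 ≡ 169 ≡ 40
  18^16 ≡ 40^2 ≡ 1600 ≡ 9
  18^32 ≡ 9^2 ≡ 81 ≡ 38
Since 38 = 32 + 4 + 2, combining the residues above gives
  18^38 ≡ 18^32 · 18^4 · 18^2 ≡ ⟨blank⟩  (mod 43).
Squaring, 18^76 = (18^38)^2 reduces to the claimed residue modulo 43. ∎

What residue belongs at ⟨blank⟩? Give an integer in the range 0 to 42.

10

Multiply the listed residues: 38 · 13 · 23 = 494 → 11362.
Reducing modulo 43: 11362 = 264·43 + 10, so 18^38 ≡ 10.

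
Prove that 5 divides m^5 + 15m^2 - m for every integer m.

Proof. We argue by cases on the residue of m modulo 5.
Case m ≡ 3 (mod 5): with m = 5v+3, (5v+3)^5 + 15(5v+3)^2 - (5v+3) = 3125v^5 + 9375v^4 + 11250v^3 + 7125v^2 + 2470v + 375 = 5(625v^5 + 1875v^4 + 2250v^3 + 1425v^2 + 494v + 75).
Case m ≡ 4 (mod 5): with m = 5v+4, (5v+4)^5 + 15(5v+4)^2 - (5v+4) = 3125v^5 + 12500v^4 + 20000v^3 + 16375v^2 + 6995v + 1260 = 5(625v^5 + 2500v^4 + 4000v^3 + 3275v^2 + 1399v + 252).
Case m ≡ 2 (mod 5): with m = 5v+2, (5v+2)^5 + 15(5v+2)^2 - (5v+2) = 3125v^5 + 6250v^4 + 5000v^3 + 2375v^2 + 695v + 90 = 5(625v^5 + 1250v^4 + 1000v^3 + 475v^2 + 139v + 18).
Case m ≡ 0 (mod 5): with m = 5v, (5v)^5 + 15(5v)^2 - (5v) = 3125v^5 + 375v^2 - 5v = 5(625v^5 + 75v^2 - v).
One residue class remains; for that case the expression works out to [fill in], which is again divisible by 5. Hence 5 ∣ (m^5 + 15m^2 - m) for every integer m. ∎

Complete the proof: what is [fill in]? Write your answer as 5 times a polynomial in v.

The residues treated are {3, 4, 2, 0}, so the missing case is m ≡ 1 (mod 5); write m = 5v+1.
Then (5v+1)^5 + 15(5v+1)^2 - (5v+1) = 3125v^5 + 3125v^4 + 1250v^3 + 625v^2 + 170v + 15 = 5(625v^5 + 625v^4 + 250v^3 + 125v^2 + 34v + 3).

5(625v^5 + 625v^4 + 250v^3 + 125v^2 + 34v + 3)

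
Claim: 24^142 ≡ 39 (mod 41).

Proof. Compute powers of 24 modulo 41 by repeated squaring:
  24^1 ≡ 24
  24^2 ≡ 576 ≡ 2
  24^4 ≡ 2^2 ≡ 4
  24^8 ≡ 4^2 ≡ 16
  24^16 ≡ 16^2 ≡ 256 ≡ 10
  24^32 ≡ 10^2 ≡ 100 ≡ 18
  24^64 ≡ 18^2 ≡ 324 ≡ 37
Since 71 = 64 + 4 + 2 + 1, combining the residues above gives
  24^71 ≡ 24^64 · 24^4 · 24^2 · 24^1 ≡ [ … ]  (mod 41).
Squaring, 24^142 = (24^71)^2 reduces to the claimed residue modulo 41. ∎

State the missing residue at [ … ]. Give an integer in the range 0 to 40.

Multiply the listed residues: 37 · 4 · 2 · 24 = 148 → 296 → 7104.
Reducing modulo 41: 7104 = 173·41 + 11, so 24^71 ≡ 11.

11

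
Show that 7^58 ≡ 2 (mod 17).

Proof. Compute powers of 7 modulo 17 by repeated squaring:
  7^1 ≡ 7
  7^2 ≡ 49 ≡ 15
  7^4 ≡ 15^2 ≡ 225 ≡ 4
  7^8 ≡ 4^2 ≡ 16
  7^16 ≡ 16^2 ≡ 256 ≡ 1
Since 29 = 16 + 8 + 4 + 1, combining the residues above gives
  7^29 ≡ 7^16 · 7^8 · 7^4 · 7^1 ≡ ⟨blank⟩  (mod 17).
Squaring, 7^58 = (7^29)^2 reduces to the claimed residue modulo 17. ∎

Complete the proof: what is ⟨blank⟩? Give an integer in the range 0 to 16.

6

Multiply the listed residues: 1 · 16 · 4 · 7 = 16 → 64 → 448.
Reducing modulo 17: 448 = 26·17 + 6, so 7^29 ≡ 6.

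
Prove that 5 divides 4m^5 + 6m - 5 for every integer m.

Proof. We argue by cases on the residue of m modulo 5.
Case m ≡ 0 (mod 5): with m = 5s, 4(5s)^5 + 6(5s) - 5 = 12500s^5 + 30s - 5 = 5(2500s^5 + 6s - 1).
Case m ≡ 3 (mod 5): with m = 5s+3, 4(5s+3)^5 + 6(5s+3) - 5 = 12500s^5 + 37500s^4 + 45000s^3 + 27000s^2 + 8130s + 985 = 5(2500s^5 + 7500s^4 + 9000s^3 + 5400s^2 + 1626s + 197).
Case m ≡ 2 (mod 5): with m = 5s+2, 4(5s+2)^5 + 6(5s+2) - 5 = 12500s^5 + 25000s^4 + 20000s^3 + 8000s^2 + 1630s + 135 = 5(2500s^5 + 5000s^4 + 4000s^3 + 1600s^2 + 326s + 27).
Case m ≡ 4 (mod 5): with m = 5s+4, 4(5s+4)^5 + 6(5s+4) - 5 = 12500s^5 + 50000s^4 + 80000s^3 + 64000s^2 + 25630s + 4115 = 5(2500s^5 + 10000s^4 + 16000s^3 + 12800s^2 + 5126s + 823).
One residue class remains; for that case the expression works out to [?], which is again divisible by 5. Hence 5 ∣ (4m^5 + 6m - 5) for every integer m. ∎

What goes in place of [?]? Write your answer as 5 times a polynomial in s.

5(2500s^5 + 2500s^4 + 1000s^3 + 200s^2 + 26s + 1)

Only m ≡ 1 (mod 5) is unaccounted for. Put m = 5s+1:
4(5s+1)^5 + 6(5s+1) - 5 expands to 12500s^5 + 12500s^4 + 5000s^3 + 1000s^2 + 130s + 5,
and factoring out 5 leaves 5(2500s^5 + 2500s^4 + 1000s^3 + 200s^2 + 26s + 1).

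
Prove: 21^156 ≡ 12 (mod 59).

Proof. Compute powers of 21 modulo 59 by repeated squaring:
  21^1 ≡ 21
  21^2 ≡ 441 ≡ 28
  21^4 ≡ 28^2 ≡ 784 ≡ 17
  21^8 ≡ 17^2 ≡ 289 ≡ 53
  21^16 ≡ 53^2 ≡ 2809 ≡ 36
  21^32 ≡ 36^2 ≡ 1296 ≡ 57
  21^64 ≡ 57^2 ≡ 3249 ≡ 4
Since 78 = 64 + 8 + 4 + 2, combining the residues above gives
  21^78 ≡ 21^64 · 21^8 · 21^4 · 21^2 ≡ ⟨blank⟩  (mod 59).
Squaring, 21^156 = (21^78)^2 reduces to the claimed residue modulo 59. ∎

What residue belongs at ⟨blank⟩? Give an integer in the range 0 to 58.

Multiply the listed residues: 4 · 53 · 17 · 28 = 212 → 3604 → 100912.
Reducing modulo 59: 100912 = 1710·59 + 22, so 21^78 ≡ 22.

22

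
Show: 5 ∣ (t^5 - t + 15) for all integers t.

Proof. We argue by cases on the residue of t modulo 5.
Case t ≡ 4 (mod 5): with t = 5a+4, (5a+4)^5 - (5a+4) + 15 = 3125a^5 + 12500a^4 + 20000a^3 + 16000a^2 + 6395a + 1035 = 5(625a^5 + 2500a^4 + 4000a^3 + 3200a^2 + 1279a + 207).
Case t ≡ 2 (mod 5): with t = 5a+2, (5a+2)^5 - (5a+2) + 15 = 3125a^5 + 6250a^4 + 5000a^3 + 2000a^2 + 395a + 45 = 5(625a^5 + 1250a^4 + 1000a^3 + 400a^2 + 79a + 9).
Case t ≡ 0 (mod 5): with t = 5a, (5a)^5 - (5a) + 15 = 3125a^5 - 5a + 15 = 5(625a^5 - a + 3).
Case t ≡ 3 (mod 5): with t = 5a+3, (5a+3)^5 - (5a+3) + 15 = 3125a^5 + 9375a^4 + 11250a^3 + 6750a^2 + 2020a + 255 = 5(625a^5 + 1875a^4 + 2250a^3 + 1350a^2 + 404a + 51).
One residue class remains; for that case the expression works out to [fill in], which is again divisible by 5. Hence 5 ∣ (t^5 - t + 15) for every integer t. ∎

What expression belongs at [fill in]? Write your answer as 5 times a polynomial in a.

5(625a^5 + 625a^4 + 250a^3 + 50a^2 + 4a + 3)

Only t ≡ 1 (mod 5) is unaccounted for. Put t = 5a+1:
(5a+1)^5 - (5a+1) + 15 expands to 3125a^5 + 3125a^4 + 1250a^3 + 250a^2 + 20a + 15,
and factoring out 5 leaves 5(625a^5 + 625a^4 + 250a^3 + 50a^2 + 4a + 3).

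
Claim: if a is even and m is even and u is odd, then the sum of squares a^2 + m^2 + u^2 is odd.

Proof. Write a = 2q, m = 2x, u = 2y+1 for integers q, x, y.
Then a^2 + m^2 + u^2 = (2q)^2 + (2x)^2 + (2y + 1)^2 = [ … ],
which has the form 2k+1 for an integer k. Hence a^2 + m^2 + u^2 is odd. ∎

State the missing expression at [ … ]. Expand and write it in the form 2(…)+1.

(2q)^2 + (2x)^2 + (2y + 1)^2 = 4q^2 + 4x^2 + 4y^2 + 4y + 1
= 2(2q^2 + 2x^2 + 2y^2 + 2y) + 1.
Since 2q^2 + 2x^2 + 2y^2 + 2y is an integer, the sum of squares is of the form 2k+1 for an integer k.

2(2q^2 + 2x^2 + 2y^2 + 2y) + 1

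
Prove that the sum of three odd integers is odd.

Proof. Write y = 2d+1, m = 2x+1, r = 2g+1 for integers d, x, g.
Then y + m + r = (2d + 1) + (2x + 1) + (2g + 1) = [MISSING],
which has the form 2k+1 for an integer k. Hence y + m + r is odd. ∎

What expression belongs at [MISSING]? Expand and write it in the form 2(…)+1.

2(d + g + x + 1) + 1

(2d + 1) + (2x + 1) + (2g + 1) = 2d + 2g + 2x + 3
= 2(d + g + x + 1) + 1.
Since d + g + x + 1 is an integer, the sum is of the form 2k+1 for an integer k.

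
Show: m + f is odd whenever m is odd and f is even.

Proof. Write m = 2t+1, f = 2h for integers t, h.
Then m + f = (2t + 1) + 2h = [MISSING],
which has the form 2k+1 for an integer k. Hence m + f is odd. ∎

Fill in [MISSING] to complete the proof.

2(h + t) + 1

(2t + 1) + 2h = 2h + 2t + 1
= 2(h + t) + 1.
Since h + t is an integer, the sum is of the form 2k+1 for an integer k.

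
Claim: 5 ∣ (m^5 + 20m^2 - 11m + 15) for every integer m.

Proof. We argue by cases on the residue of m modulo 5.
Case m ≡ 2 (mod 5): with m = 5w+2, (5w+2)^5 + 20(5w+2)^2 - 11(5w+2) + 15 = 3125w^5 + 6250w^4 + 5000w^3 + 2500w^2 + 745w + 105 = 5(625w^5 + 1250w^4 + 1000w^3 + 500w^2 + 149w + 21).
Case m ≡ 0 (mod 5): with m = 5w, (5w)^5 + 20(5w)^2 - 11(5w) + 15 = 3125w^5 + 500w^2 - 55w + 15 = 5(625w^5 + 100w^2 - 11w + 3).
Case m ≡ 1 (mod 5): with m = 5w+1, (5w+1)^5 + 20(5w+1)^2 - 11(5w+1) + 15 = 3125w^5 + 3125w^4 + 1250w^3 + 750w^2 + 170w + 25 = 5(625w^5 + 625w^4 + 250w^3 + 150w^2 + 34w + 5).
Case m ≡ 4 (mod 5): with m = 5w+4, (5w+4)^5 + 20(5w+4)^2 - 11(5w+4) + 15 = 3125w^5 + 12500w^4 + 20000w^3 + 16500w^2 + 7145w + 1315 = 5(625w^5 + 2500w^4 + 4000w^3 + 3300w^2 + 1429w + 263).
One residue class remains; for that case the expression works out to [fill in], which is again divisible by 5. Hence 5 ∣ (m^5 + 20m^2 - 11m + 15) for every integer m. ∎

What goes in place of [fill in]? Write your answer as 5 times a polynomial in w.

5(625w^5 + 1875w^4 + 2250w^3 + 1450w^2 + 514w + 81)

The residues treated are {2, 0, 1, 4}, so the missing case is m ≡ 3 (mod 5); write m = 5w+3.
Then (5w+3)^5 + 20(5w+3)^2 - 11(5w+3) + 15 = 3125w^5 + 9375w^4 + 11250w^3 + 7250w^2 + 2570w + 405 = 5(625w^5 + 1875w^4 + 2250w^3 + 1450w^2 + 514w + 81).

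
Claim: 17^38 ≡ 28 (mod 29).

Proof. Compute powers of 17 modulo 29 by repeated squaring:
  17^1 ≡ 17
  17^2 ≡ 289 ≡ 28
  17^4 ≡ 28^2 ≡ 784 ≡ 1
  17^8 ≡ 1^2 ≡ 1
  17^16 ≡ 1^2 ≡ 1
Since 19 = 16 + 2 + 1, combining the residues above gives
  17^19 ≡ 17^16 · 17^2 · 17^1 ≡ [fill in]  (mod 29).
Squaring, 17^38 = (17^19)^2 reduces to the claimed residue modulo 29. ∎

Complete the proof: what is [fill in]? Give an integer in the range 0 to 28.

17^16 · 17^2 · 17^1 ≡ 1 · 28 · 17 = 476.
476 mod 29 = 12, so 17^19 ≡ 12 (mod 29).

12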